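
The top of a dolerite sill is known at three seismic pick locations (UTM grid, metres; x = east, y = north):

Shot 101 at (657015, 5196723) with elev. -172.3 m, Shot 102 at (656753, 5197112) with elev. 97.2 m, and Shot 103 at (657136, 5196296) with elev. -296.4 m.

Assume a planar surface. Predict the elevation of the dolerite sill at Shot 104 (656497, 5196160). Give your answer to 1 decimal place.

362.5 m

Let the plane be z = a·x + b·y + c.
Shot 102−Shot 101: −262a + 389b = 269.5;  Shot 103−Shot 101: 121a − 427b = −124.1.
Solving gives a = −1.030809351, b = −0.001470566.
Then c = -172.3 − a·657015 − b·5196723 = 684727.03.
At (656497, 5196160): z = −676723.2 − 7641.3 + 684727.03 = 362.5 m.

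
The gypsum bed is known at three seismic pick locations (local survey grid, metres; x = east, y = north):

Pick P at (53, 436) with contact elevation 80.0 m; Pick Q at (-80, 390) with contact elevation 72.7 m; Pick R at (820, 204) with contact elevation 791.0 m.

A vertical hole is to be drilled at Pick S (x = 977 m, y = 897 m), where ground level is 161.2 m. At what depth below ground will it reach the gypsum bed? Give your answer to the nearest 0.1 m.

Two edge vectors: Pick P→Pick Q = (-133, -46, -7.3), Pick P→Pick R = (767, -232, 711).
Normal n = (Pick P→Pick Q) × (Pick P→Pick R) = (-34399.6, 88963.9, 66138).
So ∂z/∂x = −n_x/n_z = 0.52012 and ∂z/∂y = −n_y/n_z = −1.34513.
Intercept c from Pick P: 80 − 27.57 + 586.47 = 638.91.
At (977, 897): z_contact = 508.16 − 1206.58 + 638.91 = -59.51 m.
Depth below ground = 161.2 − (-59.51) = 220.7 m.

220.7 m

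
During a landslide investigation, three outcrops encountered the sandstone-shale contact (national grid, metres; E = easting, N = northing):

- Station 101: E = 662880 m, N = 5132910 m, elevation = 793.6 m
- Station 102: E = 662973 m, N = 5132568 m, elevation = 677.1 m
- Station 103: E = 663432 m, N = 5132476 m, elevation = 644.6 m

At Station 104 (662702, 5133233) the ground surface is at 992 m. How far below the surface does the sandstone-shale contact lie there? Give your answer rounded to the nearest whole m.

Two edge vectors: Station 101→Station 102 = (93, -342, -116.5), Station 101→Station 103 = (552, -434, -149).
Normal n = (Station 101→Station 102) × (Station 101→Station 103) = (397, -50451, 148422).
So ∂z/∂E = −n_x/n_z = −0.00267481 and ∂z/∂N = −n_y/n_z = 0.33991592.
Intercept c from Station 101: 793.6 + 1773.08 − 1744757.80 = −1742191.13.
At (662702, 5133233): z_contact = −1772.6 + 1744867.6 − 1742191.13 = 903.9 m.
Depth below ground = 992 − 903.9 = 88 m.

88 m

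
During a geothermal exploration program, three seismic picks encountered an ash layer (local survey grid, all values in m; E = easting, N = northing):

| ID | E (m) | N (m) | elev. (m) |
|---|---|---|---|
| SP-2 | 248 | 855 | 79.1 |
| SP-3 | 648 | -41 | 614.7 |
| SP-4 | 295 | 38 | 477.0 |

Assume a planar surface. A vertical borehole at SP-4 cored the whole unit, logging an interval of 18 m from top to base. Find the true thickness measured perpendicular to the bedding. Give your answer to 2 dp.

Let the plane be z = a·E + b·N + c.
SP-3−SP-2: 400a − 896b = 535.6;  SP-4−SP-2: 47a − 817b = 397.9.
Solving gives a = 0.28476, b = −0.47064.
|∇z| = √(a²+b²) = 0.55008, so dip δ = arctan(0.55008) = 28.81°.
True thickness = vertical thickness × cos δ = 18 × cos 28.81° = 15.77 m.

15.77 m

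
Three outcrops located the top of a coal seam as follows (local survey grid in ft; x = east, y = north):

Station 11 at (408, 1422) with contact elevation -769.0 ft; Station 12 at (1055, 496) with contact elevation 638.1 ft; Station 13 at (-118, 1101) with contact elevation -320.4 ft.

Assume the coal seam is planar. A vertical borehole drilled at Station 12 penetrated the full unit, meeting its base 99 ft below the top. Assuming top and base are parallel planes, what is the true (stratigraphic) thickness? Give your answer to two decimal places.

55.32 ft

Two edge vectors: Station 11→Station 12 = (647, -926, 1407.1), Station 11→Station 13 = (-526, -321, 448.6).
Normal n = (Station 11→Station 12) × (Station 11→Station 13) = (36275.5, -1030378.8, -694763).
So ∂z/∂x = −n_x/n_z = 0.05221 and ∂z/∂y = −n_y/n_z = −1.48307.
|∇z| = √(a²+b²) = 1.48398, so dip δ = arctan(1.48398) = 56.03°.
True thickness = vertical thickness × cos δ = 99 × cos 56.03° = 55.32 ft.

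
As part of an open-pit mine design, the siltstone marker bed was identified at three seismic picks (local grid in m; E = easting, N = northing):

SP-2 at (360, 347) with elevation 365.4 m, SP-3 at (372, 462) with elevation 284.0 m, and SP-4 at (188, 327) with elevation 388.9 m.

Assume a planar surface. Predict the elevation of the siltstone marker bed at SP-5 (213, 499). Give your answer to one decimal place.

Let the plane be z = a·E + b·N + c.
SP-3−SP-2: 12a + 115b = −81.4;  SP-4−SP-2: −172a − 20b = 23.5.
Solving gives a = −0.05499, b = −0.70209.
Then c = 365.4 − a·360 − b·347 = 628.82.
At (213, 499): z = −11.7 − 350.3 + 628.82 = 266.8 m.

266.8 m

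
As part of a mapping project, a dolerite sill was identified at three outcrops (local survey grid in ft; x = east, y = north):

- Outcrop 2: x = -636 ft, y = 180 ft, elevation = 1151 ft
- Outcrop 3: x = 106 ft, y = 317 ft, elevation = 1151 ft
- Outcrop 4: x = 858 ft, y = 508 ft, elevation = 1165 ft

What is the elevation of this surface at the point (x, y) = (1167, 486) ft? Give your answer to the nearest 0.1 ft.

1143.8 ft

Two edge vectors: Outcrop 2→Outcrop 3 = (742, 137, 0), Outcrop 2→Outcrop 4 = (1494, 328, 14).
Normal n = (Outcrop 2→Outcrop 3) × (Outcrop 2→Outcrop 4) = (1918, -10388, 38698).
So ∂z/∂x = −n_x/n_z = −0.049563 and ∂z/∂y = −n_y/n_z = 0.268438.
Intercept c from Outcrop 2: 1151 − 31.52 − 48.32 = 1071.16.
At (1167, 486): z = −57.8 + 130.5 + 1071.16 = 1143.8 ft.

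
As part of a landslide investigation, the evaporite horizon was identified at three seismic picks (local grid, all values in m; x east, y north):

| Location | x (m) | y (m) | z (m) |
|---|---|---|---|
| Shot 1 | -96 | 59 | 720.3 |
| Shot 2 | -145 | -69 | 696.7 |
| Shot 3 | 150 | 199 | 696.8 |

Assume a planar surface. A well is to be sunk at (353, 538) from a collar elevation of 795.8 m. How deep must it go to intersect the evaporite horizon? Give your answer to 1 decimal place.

55.3 m

Let the plane be z = a·x + b·y + c.
Shot 2−Shot 1: −49a − 128b = −23.6;  Shot 3−Shot 1: 246a + 140b = −23.5.
Solving gives a = −0.25629, b = 0.28249.
Then c = 720.3 − a·-96 − b·59 = 679.03.
At (353, 538): z_contact = −90.47 + 151.98 + 679.03 = 740.54 m.
Depth below ground = 795.8 − 740.54 = 55.3 m.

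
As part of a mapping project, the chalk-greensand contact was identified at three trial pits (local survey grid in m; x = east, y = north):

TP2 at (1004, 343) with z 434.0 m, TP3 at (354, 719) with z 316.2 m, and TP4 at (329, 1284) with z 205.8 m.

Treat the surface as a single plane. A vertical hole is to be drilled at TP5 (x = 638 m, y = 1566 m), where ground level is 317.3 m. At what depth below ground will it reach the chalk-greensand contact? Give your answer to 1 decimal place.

144.1 m

Let the plane be z = a·x + b·y + c.
TP3−TP2: −650a + 376b = −117.8;  TP4−TP2: −675a + 941b = −228.2.
Solving gives a = 0.069992, b = −0.192301.
Then c = 434 − a·1004 − b·343 = 429.69.
At (638, 1566): z_contact = 44.65 − 301.14 + 429.69 = 173.20 m.
Depth below ground = 317.3 − 173.20 = 144.1 m.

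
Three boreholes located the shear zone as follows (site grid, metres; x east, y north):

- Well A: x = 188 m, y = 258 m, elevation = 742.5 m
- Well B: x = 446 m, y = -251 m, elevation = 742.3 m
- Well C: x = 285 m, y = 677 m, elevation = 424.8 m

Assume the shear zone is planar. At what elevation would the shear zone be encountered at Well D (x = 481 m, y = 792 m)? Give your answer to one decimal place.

163.6 m

Two edge vectors: Well A→Well B = (258, -509, -0.2), Well A→Well C = (97, 419, -317.7).
Normal n = (Well A→Well B) × (Well A→Well C) = (161793.1, 81947.2, 157475).
So ∂z/∂x = −n_x/n_z = −1.02742 and ∂z/∂y = −n_y/n_z = −0.52038.
Intercept c from Well A: 742.5 + 193.16 + 134.26 = 1069.91.
At (481, 792): z = −494.2 − 412.1 + 1069.91 = 163.6 m.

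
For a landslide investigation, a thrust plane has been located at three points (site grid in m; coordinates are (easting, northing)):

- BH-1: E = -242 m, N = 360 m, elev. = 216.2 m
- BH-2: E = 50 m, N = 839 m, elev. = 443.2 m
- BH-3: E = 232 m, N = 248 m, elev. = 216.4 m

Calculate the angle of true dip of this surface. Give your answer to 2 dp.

23.05°

Let the plane be z = a·E + b·N + c.
BH-2−BH-1: 292a + 479b = 227;  BH-3−BH-1: 474a − 112b = 0.2.
Solving gives a = 0.09825, b = 0.41401.
Gradient magnitude |∇z| = √(a² + b²) = √(0.00965 + 0.17141) = 0.42551.
True dip = arctan(0.42551) = 23.05°, dipping toward SSW (azimuth ≈ 193°).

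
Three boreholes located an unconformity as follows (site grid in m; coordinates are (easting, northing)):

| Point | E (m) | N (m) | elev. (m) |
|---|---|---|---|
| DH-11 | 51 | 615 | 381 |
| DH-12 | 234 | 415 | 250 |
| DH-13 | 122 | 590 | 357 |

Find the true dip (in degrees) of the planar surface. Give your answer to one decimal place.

28.1°

Two edge vectors: DH-11→DH-12 = (183, -200, -131), DH-11→DH-13 = (71, -25, -24).
Normal n = (DH-11→DH-12) × (DH-11→DH-13) = (1525, -4909, 9625).
So ∂z/∂E = −n_x/n_z = −0.15844 and ∂z/∂N = −n_y/n_z = 0.51003.
Gradient magnitude |∇z| = √(a² + b²) = √(0.02510 + 0.26013) = 0.53407.
True dip = arctan(0.53407) = 28.1°, dipping toward SSE (azimuth ≈ 163°).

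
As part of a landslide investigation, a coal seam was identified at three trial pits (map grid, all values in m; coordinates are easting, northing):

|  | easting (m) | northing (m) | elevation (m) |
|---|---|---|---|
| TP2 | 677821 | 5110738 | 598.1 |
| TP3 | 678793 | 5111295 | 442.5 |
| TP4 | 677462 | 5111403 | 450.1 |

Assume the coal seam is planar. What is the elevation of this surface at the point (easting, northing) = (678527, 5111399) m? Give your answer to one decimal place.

424.6 m

Two edge vectors: TP2→TP3 = (972, 557, -155.6), TP2→TP4 = (-359, 665, -148).
Normal n = (TP2→TP3) × (TP2→TP4) = (21038, 199716.4, 846343).
So ∂z/∂easting = −n_x/n_z = −0.024857534 and ∂z/∂northing = −n_y/n_z = −0.235975721.
Intercept c from TP2: 598.1 + 16848.96 + 1206010.09 = 1223457.15.
At (678527, 5111399): z = −16866.5 − 1206166.1 + 1223457.15 = 424.6 m.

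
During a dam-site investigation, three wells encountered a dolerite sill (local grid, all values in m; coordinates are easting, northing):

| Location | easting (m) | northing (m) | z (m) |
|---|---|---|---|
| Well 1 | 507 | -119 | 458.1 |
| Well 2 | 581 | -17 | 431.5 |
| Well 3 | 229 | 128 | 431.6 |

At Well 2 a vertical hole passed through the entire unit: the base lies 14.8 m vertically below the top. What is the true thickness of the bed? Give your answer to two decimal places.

Let the plane be z = a·easting + b·northing + c.
Well 2−Well 1: 74a + 102b = −26.6;  Well 3−Well 1: −278a + 247b = −26.5.
Solving gives a = −0.08293, b = −0.20062.
|∇z| = √(a²+b²) = 0.21709, so dip δ = arctan(0.21709) = 12.25°.
True thickness = vertical thickness × cos δ = 14.8 × cos 12.25° = 14.46 m.

14.46 m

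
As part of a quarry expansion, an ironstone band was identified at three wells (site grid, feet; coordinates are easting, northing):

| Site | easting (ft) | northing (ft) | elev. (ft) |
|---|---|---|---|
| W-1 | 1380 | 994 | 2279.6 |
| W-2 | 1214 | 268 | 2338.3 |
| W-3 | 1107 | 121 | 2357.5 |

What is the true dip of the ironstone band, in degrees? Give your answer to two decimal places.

Let the plane be z = a·easting + b·northing + c.
W-2−W-1: −166a − 726b = 58.7;  W-3−W-1: −273a − 873b = 77.9.
Solving gives a = −0.09967, b = −0.05806.
Gradient magnitude |∇z| = √(a² + b²) = √(0.00993 + 0.00337) = 0.11535.
True dip = arctan(0.11535) = 6.58°, dipping toward ENE (azimuth ≈ 060°).

6.58°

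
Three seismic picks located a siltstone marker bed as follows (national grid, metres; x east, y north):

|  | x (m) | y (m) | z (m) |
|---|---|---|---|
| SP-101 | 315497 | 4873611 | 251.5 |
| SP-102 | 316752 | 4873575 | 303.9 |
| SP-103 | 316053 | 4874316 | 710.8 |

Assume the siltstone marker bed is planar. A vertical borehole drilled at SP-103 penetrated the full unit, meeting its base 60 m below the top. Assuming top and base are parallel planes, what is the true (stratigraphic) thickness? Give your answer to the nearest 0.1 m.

Two edge vectors: SP-101→SP-102 = (1255, -36, 52.4), SP-101→SP-103 = (556, 705, 459.3).
Normal n = (SP-101→SP-102) × (SP-101→SP-103) = (-53476.8, -547287.1, 904791).
So ∂z/∂x = −n_x/n_z = 0.05910 and ∂z/∂y = −n_y/n_z = 0.60488.
|∇z| = √(a²+b²) = 0.60776, so dip δ = arctan(0.60776) = 31.29°.
True thickness = vertical thickness × cos δ = 60 × cos 31.29° = 51.3 m.

51.3 m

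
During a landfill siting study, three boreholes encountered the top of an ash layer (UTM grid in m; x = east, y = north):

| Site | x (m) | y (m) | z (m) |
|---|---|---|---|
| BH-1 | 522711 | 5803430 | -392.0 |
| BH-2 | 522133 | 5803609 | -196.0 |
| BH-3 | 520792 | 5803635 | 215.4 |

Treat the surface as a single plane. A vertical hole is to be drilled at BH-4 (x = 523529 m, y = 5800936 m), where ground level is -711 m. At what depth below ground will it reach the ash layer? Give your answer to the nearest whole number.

208 m

Two edge vectors: BH-1→BH-2 = (-578, 179, 196), BH-1→BH-3 = (-1919, 205, 607.4).
Normal n = (BH-1→BH-2) × (BH-1→BH-3) = (68544.6, -25046.8, 225011).
So ∂z/∂x = −n_x/n_z = −0.30462777 and ∂z/∂y = −n_y/n_z = 0.11131367.
Intercept c from BH-1: -392 + 159232.29 − 646001.09 = −487160.80.
At (523529, 5800936): z_contact = −159481.5 + 645723.5 − 487160.80 = -918.8 m.
Depth below ground = -711 − (-918.8) = 208 m.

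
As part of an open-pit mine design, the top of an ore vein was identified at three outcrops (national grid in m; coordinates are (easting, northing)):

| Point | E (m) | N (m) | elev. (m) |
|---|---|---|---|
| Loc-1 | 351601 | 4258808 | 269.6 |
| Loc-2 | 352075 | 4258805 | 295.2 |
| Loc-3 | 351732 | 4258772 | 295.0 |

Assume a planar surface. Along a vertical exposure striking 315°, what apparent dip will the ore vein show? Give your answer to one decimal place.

22.0°

Let the plane be z = a·E + b·N + c.
Loc-2−Loc-1: 474a − 3b = 25.6;  Loc-3−Loc-1: 131a − 36b = 25.4.
Solving gives a = 0.05071, b = −0.52102.
Unit vector along 315° is (sin 315°, cos 315°) = (-0.7071, 0.7071).
Slope in that direction = a·(-0.7071) + b·(0.7071) = −0.40428.
Apparent dip = arctan|0.40428| = 22.0° (true dip is 27.6°, so apparent ≤ true as expected).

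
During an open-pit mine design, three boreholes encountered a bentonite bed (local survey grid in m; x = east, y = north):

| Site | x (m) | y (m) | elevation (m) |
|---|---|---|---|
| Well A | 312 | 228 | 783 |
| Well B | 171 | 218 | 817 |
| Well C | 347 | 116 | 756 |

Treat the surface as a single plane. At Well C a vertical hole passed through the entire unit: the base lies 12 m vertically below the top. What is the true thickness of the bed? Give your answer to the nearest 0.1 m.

Two edge vectors: Well A→Well B = (-141, -10, 34), Well A→Well C = (35, -112, -27).
Normal n = (Well A→Well B) × (Well A→Well C) = (4078, -2617, 16142).
So ∂z/∂x = −n_x/n_z = −0.25263 and ∂z/∂y = −n_y/n_z = 0.16212.
|∇z| = √(a²+b²) = 0.30018, so dip δ = arctan(0.30018) = 16.71°.
True thickness = vertical thickness × cos δ = 12 × cos 16.71° = 11.5 m.

11.5 m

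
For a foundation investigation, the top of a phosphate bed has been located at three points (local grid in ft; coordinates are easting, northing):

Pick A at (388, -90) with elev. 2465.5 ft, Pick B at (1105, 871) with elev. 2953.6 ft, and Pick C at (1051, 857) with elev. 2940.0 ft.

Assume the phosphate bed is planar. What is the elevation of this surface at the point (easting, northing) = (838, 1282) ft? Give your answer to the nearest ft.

3077 ft

Two edge vectors: Pick A→Pick B = (717, 961, 488.1), Pick A→Pick C = (663, 947, 474.5).
Normal n = (Pick A→Pick B) × (Pick A→Pick C) = (-6236.2, -16606.2, 41856).
So ∂z/∂easting = −n_x/n_z = 0.14899 and ∂z/∂northing = −n_y/n_z = 0.39675.
Intercept c from Pick A: 2465.5 − 57.81 + 35.71 = 2443.40.
At (838, 1282): z = 124.9 + 508.6 + 2443.40 = 3076.9 ft.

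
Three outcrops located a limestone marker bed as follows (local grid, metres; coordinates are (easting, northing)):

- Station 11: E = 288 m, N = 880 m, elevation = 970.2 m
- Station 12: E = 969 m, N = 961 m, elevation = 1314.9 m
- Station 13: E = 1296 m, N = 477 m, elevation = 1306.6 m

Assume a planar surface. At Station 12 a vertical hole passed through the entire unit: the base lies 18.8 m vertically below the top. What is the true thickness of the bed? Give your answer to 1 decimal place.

Two edge vectors: Station 11→Station 12 = (681, 81, 344.7), Station 11→Station 13 = (1008, -403, 336.4).
Normal n = (Station 11→Station 12) × (Station 11→Station 13) = (166162.5, 118369.2, -356091).
So ∂z/∂E = −n_x/n_z = 0.46663 and ∂z/∂N = −n_y/n_z = 0.33241.
|∇z| = √(a²+b²) = 0.57292, so dip δ = arctan(0.57292) = 29.81°.
True thickness = vertical thickness × cos δ = 18.8 × cos 29.81° = 16.3 m.

16.3 m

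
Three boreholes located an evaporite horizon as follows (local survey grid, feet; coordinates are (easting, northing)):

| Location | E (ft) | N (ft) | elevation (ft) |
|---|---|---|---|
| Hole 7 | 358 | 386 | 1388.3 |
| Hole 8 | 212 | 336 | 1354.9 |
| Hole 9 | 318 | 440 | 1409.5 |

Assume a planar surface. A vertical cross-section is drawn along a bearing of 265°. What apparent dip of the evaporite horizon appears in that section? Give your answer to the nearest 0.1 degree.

6.5°

Let the plane be z = a·E + b·N + c.
Hole 8−Hole 7: −146a − 50b = −33.4;  Hole 9−Hole 7: −40a + 54b = 21.2.
Solving gives a = 0.07523, b = 0.44832.
Unit vector along 265° is (sin 265°, cos 265°) = (-0.9962, -0.0872).
Slope in that direction = a·(-0.9962) + b·(-0.0872) = −0.11402.
Apparent dip = arctan|0.11402| = 6.5° (true dip is 24.4°, so apparent ≤ true as expected).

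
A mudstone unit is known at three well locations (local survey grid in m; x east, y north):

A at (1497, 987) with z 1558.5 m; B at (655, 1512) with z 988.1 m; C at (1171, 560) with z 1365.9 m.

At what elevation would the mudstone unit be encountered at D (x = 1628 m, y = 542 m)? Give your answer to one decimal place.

1663.5 m

Let the plane be z = a·x + b·y + c.
B−A: −842a + 525b = −570.4;  C−A: −326a − 427b = −192.6.
Solving gives a = 0.649493, b = −0.044812.
Then c = 1558.5 − a·1497 − b·987 = 630.44.
At (1628, 542): z = 1057.4 − 24.3 + 630.44 = 1663.5 m.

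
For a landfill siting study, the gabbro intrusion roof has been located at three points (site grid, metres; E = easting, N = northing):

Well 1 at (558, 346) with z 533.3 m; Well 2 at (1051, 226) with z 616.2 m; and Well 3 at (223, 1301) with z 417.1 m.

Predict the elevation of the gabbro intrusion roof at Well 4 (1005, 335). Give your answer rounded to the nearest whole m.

Two edge vectors: Well 1→Well 2 = (493, -120, 82.9), Well 1→Well 3 = (-335, 955, -116.2).
Normal n = (Well 1→Well 2) × (Well 1→Well 3) = (-65225.5, 29515.1, 430615).
So ∂z/∂E = −n_x/n_z = 0.15147 and ∂z/∂N = −n_y/n_z = −0.06854.
Intercept c from Well 1: 533.3 − 84.52 + 23.72 = 472.49.
At (1005, 335): z = 152.2 − 23.0 + 472.49 = 601.8 m.

602 m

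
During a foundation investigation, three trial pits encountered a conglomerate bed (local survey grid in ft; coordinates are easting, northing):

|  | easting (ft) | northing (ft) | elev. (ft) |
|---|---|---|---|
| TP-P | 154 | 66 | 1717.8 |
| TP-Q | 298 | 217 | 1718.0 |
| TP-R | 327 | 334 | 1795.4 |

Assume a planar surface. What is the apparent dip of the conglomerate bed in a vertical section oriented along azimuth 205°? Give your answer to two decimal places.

Two edge vectors: TP-P→TP-Q = (144, 151, 0.2), TP-P→TP-R = (173, 268, 77.6).
Normal n = (TP-P→TP-Q) × (TP-P→TP-R) = (11664, -11139.8, 12469).
So ∂z/∂easting = −n_x/n_z = −0.93544 and ∂z/∂northing = −n_y/n_z = 0.89340.
Unit vector along 205° is (sin 205°, cos 205°) = (-0.4226, -0.9063).
Slope in that direction = a·(-0.4226) + b·(-0.9063) = −0.41436.
Apparent dip = arctan|0.41436| = 22.51° (true dip is 52.3°, so apparent ≤ true as expected).

22.51°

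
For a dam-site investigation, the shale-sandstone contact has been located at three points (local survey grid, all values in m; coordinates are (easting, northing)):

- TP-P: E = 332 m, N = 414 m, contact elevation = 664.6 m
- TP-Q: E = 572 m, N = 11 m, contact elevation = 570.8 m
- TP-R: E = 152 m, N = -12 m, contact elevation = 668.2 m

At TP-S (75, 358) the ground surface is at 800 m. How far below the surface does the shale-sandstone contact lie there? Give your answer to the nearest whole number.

80 m

Let the plane be z = a·E + b·N + c.
TP-Q−TP-P: 240a − 403b = −93.8;  TP-R−TP-P: −180a − 426b = 3.6.
Solving gives a = −0.23692, b = 0.09166.
Then c = 664.6 − a·332 − b·414 = 705.31.
At (75, 358): z_contact = −17.8 + 32.8 + 705.31 = 720.4 m.
Depth below ground = 800 − 720.4 = 80 m.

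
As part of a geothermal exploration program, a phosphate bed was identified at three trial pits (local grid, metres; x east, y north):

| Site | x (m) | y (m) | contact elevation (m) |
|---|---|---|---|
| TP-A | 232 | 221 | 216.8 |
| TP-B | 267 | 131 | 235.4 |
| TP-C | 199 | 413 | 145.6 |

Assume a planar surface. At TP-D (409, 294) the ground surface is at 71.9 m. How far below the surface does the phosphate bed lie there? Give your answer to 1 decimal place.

Let the plane be z = a·x + b·y + c.
TP-B−TP-A: 35a − 90b = 18.6;  TP-C−TP-A: −33a + 192b = −71.2.
Solving gives a = −0.75648, b = −0.50085.
Then c = 216.8 − a·232 − b·221 = 502.99.
At (409, 294): z_contact = −309.40 − 147.25 + 502.99 = 46.34 m.
Depth below ground = 71.9 − 46.34 = 25.6 m.

25.6 m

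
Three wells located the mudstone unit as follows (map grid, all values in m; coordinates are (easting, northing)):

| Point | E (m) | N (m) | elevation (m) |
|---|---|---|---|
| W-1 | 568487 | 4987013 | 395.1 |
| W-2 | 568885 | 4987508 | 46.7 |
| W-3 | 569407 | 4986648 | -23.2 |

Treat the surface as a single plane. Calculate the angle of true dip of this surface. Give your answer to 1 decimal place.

Two edge vectors: W-1→W-2 = (398, 495, -348.4), W-1→W-3 = (920, -365, -418.3).
Normal n = (W-1→W-2) × (W-1→W-3) = (-334224.5, -154044.6, -600670).
So ∂z/∂E = −n_x/n_z = −0.55642 and ∂z/∂N = −n_y/n_z = −0.25645.
Gradient magnitude |∇z| = √(a² + b²) = √(0.30960 + 0.06577) = 0.61268.
True dip = arctan(0.61268) = 31.5°, dipping toward ENE (azimuth ≈ 065°).

31.5°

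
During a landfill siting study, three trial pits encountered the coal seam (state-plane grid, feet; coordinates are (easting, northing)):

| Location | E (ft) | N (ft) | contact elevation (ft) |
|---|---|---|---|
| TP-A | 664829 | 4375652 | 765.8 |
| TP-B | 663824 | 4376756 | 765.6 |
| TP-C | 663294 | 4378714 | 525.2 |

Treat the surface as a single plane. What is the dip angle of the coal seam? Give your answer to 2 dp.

Two edge vectors: TP-A→TP-B = (-1005, 1104, -0.2), TP-A→TP-C = (-1535, 3062, -240.6).
Normal n = (TP-A→TP-B) × (TP-A→TP-C) = (-265010, -241496, -1382670).
So ∂z/∂E = −n_x/n_z = −0.19167 and ∂z/∂N = −n_y/n_z = −0.17466.
Gradient magnitude |∇z| = √(a² + b²) = √(0.03674 + 0.03051) = 0.25931.
True dip = arctan(0.25931) = 14.54°, dipping toward NE (azimuth ≈ 048°).

14.54°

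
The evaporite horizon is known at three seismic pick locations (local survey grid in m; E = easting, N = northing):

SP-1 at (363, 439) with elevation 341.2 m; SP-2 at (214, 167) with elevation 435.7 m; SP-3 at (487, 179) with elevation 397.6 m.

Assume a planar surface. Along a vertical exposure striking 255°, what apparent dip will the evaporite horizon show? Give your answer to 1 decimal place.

11.0°

Let the plane be z = a·E + b·N + c.
SP-2−SP-1: −149a − 272b = 94.5;  SP-3−SP-1: 124a − 260b = 56.4.
Solving gives a = −0.12736, b = −0.27766.
Unit vector along 255° is (sin 255°, cos 255°) = (-0.9659, -0.2588).
Slope in that direction = a·(-0.9659) + b·(-0.2588) = 0.19488.
Apparent dip = arctan|0.19488| = 11.0° (true dip is 17.0°, so apparent ≤ true as expected).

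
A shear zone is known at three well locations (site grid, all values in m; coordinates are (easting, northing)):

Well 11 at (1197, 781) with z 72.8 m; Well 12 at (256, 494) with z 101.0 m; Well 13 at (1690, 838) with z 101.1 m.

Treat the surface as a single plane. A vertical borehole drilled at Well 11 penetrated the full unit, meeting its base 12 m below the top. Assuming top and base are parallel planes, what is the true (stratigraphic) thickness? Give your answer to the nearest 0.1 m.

10.8 m

Two edge vectors: Well 11→Well 12 = (-941, -287, 28.2), Well 11→Well 13 = (493, 57, 28.3).
Normal n = (Well 11→Well 12) × (Well 11→Well 13) = (-9729.5, 40532.9, 87854).
So ∂z/∂E = −n_x/n_z = 0.11075 and ∂z/∂N = −n_y/n_z = −0.46137.
|∇z| = √(a²+b²) = 0.47447, so dip δ = arctan(0.47447) = 25.38°.
True thickness = vertical thickness × cos δ = 12 × cos 25.38° = 10.8 m.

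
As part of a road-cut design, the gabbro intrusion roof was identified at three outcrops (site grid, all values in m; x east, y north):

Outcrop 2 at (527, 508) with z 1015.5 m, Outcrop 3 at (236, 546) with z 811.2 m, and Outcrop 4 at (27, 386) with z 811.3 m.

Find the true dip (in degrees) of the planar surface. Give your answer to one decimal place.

44.6°

Let the plane be z = a·x + b·y + c.
Outcrop 3−Outcrop 2: −291a + 38b = −204.3;  Outcrop 4−Outcrop 2: −500a − 122b = −204.2.
Solving gives a = 0.59969, b = −0.78397.
Gradient magnitude |∇z| = √(a² + b²) = √(0.35963 + 0.61461) = 0.98703.
True dip = arctan(0.98703) = 44.6°, dipping toward NW (azimuth ≈ 323°).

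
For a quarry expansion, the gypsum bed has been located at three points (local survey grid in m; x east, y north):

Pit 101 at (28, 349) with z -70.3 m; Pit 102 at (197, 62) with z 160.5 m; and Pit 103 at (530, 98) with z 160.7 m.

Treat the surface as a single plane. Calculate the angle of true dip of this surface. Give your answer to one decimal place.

37.2°

Let the plane be z = a·x + b·y + c.
Pit 102−Pit 101: 169a − 287b = 230.8;  Pit 103−Pit 101: 502a − 251b = 231.
Solving gives a = 0.08230, b = −0.75572.
Gradient magnitude |∇z| = √(a² + b²) = √(0.00677 + 0.57111) = 0.76019.
True dip = arctan(0.76019) = 37.2°, dipping toward N (azimuth ≈ 354°).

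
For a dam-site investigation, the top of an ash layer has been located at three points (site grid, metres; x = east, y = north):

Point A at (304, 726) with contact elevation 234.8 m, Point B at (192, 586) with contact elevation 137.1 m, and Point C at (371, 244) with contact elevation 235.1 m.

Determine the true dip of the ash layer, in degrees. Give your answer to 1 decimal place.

36.9°

Two edge vectors: Point A→Point B = (-112, -140, -97.7), Point A→Point C = (67, -482, 0.3).
Normal n = (Point A→Point B) × (Point A→Point C) = (-47133.4, -6512.3, 63364).
So ∂z/∂x = −n_x/n_z = 0.74385 and ∂z/∂y = −n_y/n_z = 0.10278.
Gradient magnitude |∇z| = √(a² + b²) = √(0.55331 + 0.01056) = 0.75092.
True dip = arctan(0.75092) = 36.9°, dipping toward W (azimuth ≈ 262°).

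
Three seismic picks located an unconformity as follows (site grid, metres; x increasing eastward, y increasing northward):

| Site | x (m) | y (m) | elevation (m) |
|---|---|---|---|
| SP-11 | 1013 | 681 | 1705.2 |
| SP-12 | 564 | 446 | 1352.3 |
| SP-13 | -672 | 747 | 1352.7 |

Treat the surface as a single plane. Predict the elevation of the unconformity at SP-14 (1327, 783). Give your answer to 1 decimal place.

Two edge vectors: SP-11→SP-12 = (-449, -235, -352.9), SP-11→SP-13 = (-1685, 66, -352.5).
Normal n = (SP-11→SP-12) × (SP-11→SP-13) = (106128.9, 436364, -425609).
So ∂z/∂x = −n_x/n_z = 0.249358 and ∂z/∂y = −n_y/n_z = 1.025270.
Intercept c from SP-11: 1705.2 − 252.60 − 698.21 = 754.39.
At (1327, 783): z = 330.9 + 802.8 + 754.39 = 1888.1 m.

1888.1 m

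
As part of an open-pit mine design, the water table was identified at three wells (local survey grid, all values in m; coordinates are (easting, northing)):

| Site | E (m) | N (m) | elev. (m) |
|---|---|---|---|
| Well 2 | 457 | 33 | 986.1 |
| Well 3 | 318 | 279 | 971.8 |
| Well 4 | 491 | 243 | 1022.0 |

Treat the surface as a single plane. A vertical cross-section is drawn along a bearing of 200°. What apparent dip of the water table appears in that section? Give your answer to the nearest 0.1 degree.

12.4°

Two edge vectors: Well 2→Well 3 = (-139, 246, -14.3), Well 2→Well 4 = (34, 210, 35.9).
Normal n = (Well 2→Well 3) × (Well 2→Well 4) = (11834.4, 4503.9, -37554).
So ∂z/∂E = −n_x/n_z = 0.31513 and ∂z/∂N = −n_y/n_z = 0.11993.
Unit vector along 200° is (sin 200°, cos 200°) = (-0.3420, -0.9397).
Slope in that direction = a·(-0.3420) + b·(-0.9397) = −0.22048.
Apparent dip = arctan|0.22048| = 12.4° (true dip is 18.6°, so apparent ≤ true as expected).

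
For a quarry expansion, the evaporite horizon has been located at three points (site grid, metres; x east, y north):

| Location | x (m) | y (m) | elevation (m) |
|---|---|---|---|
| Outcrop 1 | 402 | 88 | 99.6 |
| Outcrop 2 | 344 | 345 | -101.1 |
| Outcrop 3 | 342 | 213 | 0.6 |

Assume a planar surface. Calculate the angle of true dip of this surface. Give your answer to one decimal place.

Two edge vectors: Outcrop 1→Outcrop 2 = (-58, 257, -200.7), Outcrop 1→Outcrop 3 = (-60, 125, -99).
Normal n = (Outcrop 1→Outcrop 2) × (Outcrop 1→Outcrop 3) = (-355.5, 6300, 8170).
So ∂z/∂x = −n_x/n_z = 0.04351 and ∂z/∂y = −n_y/n_z = −0.77111.
Gradient magnitude |∇z| = √(a² + b²) = √(0.00189 + 0.59462) = 0.77234.
True dip = arctan(0.77234) = 37.7°, dipping toward N (azimuth ≈ 357°).

37.7°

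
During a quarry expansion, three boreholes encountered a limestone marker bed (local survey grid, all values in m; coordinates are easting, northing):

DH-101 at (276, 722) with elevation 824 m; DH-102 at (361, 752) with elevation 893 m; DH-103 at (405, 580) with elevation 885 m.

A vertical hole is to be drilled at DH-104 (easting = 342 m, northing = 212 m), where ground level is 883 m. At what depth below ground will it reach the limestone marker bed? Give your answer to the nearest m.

Let the plane be z = a·easting + b·northing + c.
DH-102−DH-101: 85a + 30b = 69;  DH-103−DH-101: 129a − 142b = 61.
Solving gives a = 0.72949, b = 0.23312.
Then c = 824 − a·276 − b·722 = 454.35.
At (342, 212): z_contact = 249.5 + 49.4 + 454.35 = 753.3 m.
Depth below ground = 883 − 753.3 = 130 m.

130 m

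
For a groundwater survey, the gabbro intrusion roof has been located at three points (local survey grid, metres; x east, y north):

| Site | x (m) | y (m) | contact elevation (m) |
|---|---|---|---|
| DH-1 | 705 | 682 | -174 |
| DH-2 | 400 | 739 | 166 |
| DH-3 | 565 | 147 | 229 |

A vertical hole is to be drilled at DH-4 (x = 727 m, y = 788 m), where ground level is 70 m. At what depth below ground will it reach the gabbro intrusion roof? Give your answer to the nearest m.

Two edge vectors: DH-1→DH-2 = (-305, 57, 340), DH-1→DH-3 = (-140, -535, 403).
Normal n = (DH-1→DH-2) × (DH-1→DH-3) = (204871, 75315, 171155).
So ∂z/∂x = −n_x/n_z = −1.19699 and ∂z/∂y = −n_y/n_z = −0.44004.
Intercept c from DH-1: -174 + 843.88 + 300.11 = 969.99.
At (727, 788): z_contact = −870.2 − 346.8 + 969.99 = -247.0 m.
Depth below ground = 70 − (-247.0) = 317 m.

317 m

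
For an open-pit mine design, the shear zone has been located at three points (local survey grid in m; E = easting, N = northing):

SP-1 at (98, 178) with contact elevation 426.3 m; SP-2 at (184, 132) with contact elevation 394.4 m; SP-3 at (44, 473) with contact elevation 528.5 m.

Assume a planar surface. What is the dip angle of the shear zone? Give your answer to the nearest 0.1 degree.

Two edge vectors: SP-1→SP-2 = (86, -46, -31.9), SP-1→SP-3 = (-54, 295, 102.2).
Normal n = (SP-1→SP-2) × (SP-1→SP-3) = (4709.3, -7066.6, 22886).
So ∂z/∂E = −n_x/n_z = −0.20577 and ∂z/∂N = −n_y/n_z = 0.30877.
Gradient magnitude |∇z| = √(a² + b²) = √(0.04234 + 0.09534) = 0.37106.
True dip = arctan(0.37106) = 20.4°, dipping toward SSE (azimuth ≈ 146°).

20.4°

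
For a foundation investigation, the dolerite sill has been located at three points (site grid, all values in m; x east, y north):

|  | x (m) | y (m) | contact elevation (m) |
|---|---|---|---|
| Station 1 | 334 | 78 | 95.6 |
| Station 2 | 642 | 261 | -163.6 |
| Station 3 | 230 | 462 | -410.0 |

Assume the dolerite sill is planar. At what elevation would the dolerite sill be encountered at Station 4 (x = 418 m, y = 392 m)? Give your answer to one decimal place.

Two edge vectors: Station 1→Station 2 = (308, 183, -259.2), Station 1→Station 3 = (-104, 384, -505.6).
Normal n = (Station 1→Station 2) × (Station 1→Station 3) = (7008, 182681.6, 137304).
So ∂z/∂x = −n_x/n_z = −0.05104 and ∂z/∂y = −n_y/n_z = −1.33049.
Intercept c from Station 1: 95.6 + 17.05 + 103.78 = 216.43.
At (418, 392): z = −21.3 − 521.6 + 216.43 = -326.5 m.

-326.5 m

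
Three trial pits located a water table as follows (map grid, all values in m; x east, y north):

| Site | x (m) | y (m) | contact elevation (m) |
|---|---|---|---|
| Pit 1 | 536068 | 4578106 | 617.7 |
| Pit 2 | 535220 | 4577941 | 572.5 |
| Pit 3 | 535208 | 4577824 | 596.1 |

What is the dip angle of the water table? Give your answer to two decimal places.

13.04°

Let the plane be z = a·x + b·y + c.
Pit 2−Pit 1: −848a − 165b = −45.2;  Pit 3−Pit 1: −860a − 282b = −21.6.
Solving gives a = 0.09443, b = −0.21139.
Gradient magnitude |∇z| = √(a² + b²) = √(0.00892 + 0.04469) = 0.23153.
True dip = arctan(0.23153) = 13.04°, dipping toward NNW (azimuth ≈ 336°).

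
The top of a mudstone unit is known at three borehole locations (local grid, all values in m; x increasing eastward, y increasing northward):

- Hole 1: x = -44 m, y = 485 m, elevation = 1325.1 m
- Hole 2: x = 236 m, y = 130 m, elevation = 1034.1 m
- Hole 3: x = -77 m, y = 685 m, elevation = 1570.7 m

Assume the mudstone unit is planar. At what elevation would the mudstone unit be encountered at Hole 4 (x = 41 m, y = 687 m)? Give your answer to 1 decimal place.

1650.6 m

Two edge vectors: Hole 1→Hole 2 = (280, -355, -291), Hole 1→Hole 3 = (-33, 200, 245.6).
Normal n = (Hole 1→Hole 2) × (Hole 1→Hole 3) = (-28988, -59165, 44285).
So ∂z/∂x = −n_x/n_z = 0.65458 and ∂z/∂y = −n_y/n_z = 1.33601.
Intercept c from Hole 1: 1325.1 + 28.80 − 647.96 = 705.94.
At (41, 687): z = 26.8 + 917.8 + 705.94 = 1650.6 m.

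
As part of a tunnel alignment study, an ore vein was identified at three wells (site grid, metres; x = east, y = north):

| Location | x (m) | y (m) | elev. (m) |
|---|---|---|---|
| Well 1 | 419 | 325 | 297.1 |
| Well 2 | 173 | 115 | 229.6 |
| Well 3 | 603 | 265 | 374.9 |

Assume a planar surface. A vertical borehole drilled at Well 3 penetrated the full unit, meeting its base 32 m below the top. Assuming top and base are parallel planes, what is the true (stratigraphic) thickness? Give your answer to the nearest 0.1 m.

29.7 m

Two edge vectors: Well 1→Well 2 = (-246, -210, -67.5), Well 1→Well 3 = (184, -60, 77.8).
Normal n = (Well 1→Well 2) × (Well 1→Well 3) = (-20388, 6718.8, 53400).
So ∂z/∂x = −n_x/n_z = 0.38180 and ∂z/∂y = −n_y/n_z = −0.12582.
|∇z| = √(a²+b²) = 0.40200, so dip δ = arctan(0.40200) = 21.90°.
True thickness = vertical thickness × cos δ = 32 × cos 21.90° = 29.7 m.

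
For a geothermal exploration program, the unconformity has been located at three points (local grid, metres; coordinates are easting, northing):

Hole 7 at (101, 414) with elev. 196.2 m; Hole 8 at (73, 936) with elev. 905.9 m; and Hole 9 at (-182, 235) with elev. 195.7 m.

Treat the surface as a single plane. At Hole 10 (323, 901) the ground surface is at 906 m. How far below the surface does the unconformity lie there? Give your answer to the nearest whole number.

Two edge vectors: Hole 7→Hole 8 = (-28, 522, 709.7), Hole 7→Hole 9 = (-283, -179, -0.5).
Normal n = (Hole 7→Hole 8) × (Hole 7→Hole 9) = (126775.3, -200859.1, 152738).
So ∂z/∂easting = −n_x/n_z = −0.83002 and ∂z/∂northing = −n_y/n_z = 1.31506.
Intercept c from Hole 7: 196.2 + 83.83 − 544.43 = −264.40.
At (323, 901): z_contact = −268.1 + 1184.9 − 264.40 = 652.4 m.
Depth below ground = 906 − 652.4 = 254 m.

254 m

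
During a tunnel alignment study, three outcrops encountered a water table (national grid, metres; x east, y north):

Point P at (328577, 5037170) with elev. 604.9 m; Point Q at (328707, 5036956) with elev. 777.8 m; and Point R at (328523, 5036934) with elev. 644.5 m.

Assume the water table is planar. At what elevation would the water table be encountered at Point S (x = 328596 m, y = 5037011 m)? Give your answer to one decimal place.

Two edge vectors: Point P→Point Q = (130, -214, 172.9), Point P→Point R = (-54, -236, 39.6).
Normal n = (Point P→Point Q) × (Point P→Point R) = (32330, -14484.6, -42236).
So ∂z/∂x = −n_x/n_z = 0.765460744 and ∂z/∂y = −n_y/n_z = −0.342944408.
Intercept c from Point P: 604.9 − 251512.80 + 1727469.28 = 1476561.39.
At (328596, 5037011): z = 251527.3 − 1727414.8 + 1476561.39 = 674.0 m.

674.0 m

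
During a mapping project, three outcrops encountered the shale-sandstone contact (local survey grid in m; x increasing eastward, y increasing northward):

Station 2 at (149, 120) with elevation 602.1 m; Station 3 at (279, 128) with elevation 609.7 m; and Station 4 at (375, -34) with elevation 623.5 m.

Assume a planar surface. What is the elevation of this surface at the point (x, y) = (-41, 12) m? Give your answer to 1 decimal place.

595.7 m

Two edge vectors: Station 2→Station 3 = (130, 8, 7.6), Station 2→Station 4 = (226, -154, 21.4).
Normal n = (Station 2→Station 3) × (Station 2→Station 4) = (1341.6, -1064.4, -21828).
So ∂z/∂x = −n_x/n_z = 0.06146 and ∂z/∂y = −n_y/n_z = −0.04876.
Intercept c from Station 2: 602.1 − 9.16 + 5.85 = 598.79.
At (-41, 12): z = −2.5 − 0.6 + 598.79 = 595.7 m.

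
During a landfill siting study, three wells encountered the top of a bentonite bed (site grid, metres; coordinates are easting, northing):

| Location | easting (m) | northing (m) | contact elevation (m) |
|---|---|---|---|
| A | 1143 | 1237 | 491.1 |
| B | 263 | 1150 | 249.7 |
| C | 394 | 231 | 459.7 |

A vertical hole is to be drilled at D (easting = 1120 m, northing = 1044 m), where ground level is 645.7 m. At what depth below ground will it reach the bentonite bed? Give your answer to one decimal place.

Two edge vectors: A→B = (-880, -87, -241.4), A→C = (-749, -1006, -31.4).
Normal n = (A→B) × (A→C) = (-240116.6, 153176.6, 820117).
So ∂z/∂easting = −n_x/n_z = 0.292783 and ∂z/∂northing = −n_y/n_z = −0.186774.
Intercept c from A: 491.1 − 334.65 + 231.04 = 387.49.
At (1120, 1044): z_contact = 327.92 − 194.99 + 387.49 = 520.41 m.
Depth below ground = 645.7 − 520.41 = 125.3 m.

125.3 m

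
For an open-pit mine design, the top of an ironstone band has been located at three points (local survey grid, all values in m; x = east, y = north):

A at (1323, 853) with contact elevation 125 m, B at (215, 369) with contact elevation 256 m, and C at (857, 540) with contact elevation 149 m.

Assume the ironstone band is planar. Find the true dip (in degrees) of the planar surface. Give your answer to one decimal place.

20.5°

Two edge vectors: A→B = (-1108, -484, 131), A→C = (-466, -313, 24).
Normal n = (A→B) × (A→C) = (29387, -34454, 121260).
So ∂z/∂x = −n_x/n_z = −0.24235 and ∂z/∂y = −n_y/n_z = 0.28413.
Gradient magnitude |∇z| = √(a² + b²) = √(0.05873 + 0.08073) = 0.37345.
True dip = arctan(0.37345) = 20.5°, dipping toward SE (azimuth ≈ 140°).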